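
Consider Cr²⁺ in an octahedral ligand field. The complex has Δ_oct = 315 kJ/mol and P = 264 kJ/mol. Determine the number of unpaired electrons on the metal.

2

Group 6 minus oxidation state +2 gives a d⁴ configuration for Cr²⁺.
With Δ_oct > P the complex is low-spin.
That gives t₂g⁴ eg⁰.
Unpaired electrons: 2.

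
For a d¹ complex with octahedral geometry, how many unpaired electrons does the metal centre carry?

1

For octahedral d¹ the high- and low-spin configurations coincide.
Configuration: t2g^1 e_g^0, giving 1 unpaired electron.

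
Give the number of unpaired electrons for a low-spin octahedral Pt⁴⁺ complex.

0

Group 10 minus oxidation state +4 gives a d⁶ configuration for Pt⁴⁺.
Configuration: t₂g⁶ eg⁰, giving 0 unpaired electrons.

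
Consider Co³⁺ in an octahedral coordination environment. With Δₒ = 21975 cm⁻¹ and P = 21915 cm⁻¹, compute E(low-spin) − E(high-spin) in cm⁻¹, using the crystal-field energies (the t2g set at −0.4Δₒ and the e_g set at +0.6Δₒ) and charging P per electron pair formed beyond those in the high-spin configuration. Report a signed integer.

Co is in group 9, so Co³⁺ is d⁶ (9 − 3 = 6).
In the high-spin limit (t2g^4 e_g^2) the orbital term is -0.4Δₒ = -8790 cm⁻¹, with no excess pairing.
For low-spin the configuration is t2g^6 e_g^0: orbital energy -2.4 × 21975 = -52740 cm⁻¹, and 2 additional pairs relative to high-spin add 43830 cm⁻¹, giving -8910 cm⁻¹.
Thus E(LS) − E(HS) = -120 cm⁻¹.

-120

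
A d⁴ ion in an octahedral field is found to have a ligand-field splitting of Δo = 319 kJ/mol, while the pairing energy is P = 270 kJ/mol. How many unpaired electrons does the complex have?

2

With Δo > P the complex is low-spin.
That gives t₂g⁴ eg⁰.
Unpaired electrons: 2.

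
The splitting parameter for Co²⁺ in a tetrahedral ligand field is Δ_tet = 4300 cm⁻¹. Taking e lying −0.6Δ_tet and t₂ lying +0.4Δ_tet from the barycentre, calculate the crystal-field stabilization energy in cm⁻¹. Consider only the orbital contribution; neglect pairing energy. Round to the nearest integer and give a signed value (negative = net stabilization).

Co is in group 9, so Co²⁺ is d⁷ (9 − 2 = 7).
Tetrahedral splitting is small, so the complex is high-spin.
Electron filling gives e⁴ t₂³.
The orbital stabilization is -1.2Δ_tet = -1.2 × 4300 = -5160 cm⁻¹.

-5160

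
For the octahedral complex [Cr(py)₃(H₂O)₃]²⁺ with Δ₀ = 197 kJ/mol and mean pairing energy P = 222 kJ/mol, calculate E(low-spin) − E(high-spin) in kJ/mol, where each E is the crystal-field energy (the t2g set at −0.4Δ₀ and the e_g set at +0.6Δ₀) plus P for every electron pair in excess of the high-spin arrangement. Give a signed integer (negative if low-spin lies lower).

Ligand charges: 3×(+0) from py and 3×(+0) from H₂O sum to +0; with overall charge +2, Cr is +2.
Cr is in group 6, so Cr²⁺ is d⁴ (6 − 2 = 4).
In the high-spin limit (t2g^3 e_g^1) the orbital term is -0.6Δ₀ = -118 kJ/mol, with no excess pairing.
Low-spin t2g^4 e_g^0 gives -1.6Δ₀ = -315 kJ/mol, but forming 1 extra pair costs 1P = 222 kJ/mol, so E(LS) = -315 + 222 = -93 kJ/mol.
Thus E(LS) − E(HS) = 25 kJ/mol.

25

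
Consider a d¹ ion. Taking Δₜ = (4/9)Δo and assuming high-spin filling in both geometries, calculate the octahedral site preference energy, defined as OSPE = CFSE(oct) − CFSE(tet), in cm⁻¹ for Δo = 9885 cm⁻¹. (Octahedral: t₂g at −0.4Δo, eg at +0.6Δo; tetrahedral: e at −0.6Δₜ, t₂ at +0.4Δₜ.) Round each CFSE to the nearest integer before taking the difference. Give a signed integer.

-1318

Octahedral high-spin t2g^1 e_g^0: CFSE = -0.4 × 9885 = -3954 cm⁻¹.
Tetrahedral: e^1 t2^0, CFSE = 1(−0.6) + 0(+0.4) = -0.6Δₜ = -0.6 × (4/9) × 9885 = -2636 cm⁻¹.
OSPE = CFSE(oct) − CFSE(tet) = -3954 − (-2636) = -1318 cm⁻¹.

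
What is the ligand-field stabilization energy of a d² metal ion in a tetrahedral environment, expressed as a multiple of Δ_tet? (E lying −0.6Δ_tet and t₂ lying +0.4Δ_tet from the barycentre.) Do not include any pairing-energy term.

Tetrahedral splitting is small, so the complex is high-spin.
Configuration: e² t₂⁰.
CFSE = 2(-0.6Δ_tet) + 0(0.4Δ_tet) = -1.2Δ_tet + 0.0Δ_tet = -1.2Δ_tet.

-1.2 Δ_tet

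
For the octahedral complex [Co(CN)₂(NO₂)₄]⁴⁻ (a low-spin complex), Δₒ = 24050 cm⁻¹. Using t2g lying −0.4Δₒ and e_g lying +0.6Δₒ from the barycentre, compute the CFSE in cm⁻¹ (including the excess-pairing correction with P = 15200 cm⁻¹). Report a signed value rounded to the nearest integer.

Ligand charges: 2×(-1) from CN⁻ and 4×(-1) from NO₂⁻ sum to -6; with overall charge -4, Co is +2.
Co is in group 9, so Co²⁺ is d⁷ (9 − 2 = 7).
Electron filling gives t2g^6 e_g^1.
The orbital stabilization is -1.8Δₒ = -1.8 × 24050 = -43290 cm⁻¹.
Pairing penalty: 3 pairs vs 2 in the high-spin reference → 1 extra × P = 15200 cm⁻¹.
Combining: -43290 + 15200 = -28090 cm⁻¹.

-28090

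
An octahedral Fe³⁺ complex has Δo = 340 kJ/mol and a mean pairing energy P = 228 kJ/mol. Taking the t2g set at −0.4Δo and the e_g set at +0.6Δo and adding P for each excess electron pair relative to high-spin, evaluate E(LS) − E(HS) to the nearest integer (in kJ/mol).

-224

Fe sits in group 8; removing 3 electrons leaves Fe³⁺ with 8 − 3 = 5 d electrons.
High-spin d⁵ fills as t2g^3 e_g^2 with CFSE 3(−0.4) + 2(+0.6) = 0.0Δo = 0 kJ/mol.
Low-spin: t2g^5 e_g^0, orbital CFSE = -2.0Δo = -680 kJ/mol; plus 2 excess pairs × P = +456 kJ/mol; total -224 kJ/mol.
The difference is -224 − (0) = -224 kJ/mol, so low-spin lies lower.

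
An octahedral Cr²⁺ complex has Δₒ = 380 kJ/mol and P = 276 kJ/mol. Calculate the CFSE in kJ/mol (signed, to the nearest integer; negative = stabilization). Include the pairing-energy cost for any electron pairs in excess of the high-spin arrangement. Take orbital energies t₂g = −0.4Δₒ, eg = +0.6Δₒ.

-332

Cr sits in group 6; removing 2 electrons leaves Cr²⁺ with 6 − 2 = 4 d electrons.
Since Δₒ = 380 kJ/mol > P = 276 kJ/mol, the complex adopts the low-spin configuration.
Filling d⁴ accordingly: t₂g⁴ eg⁰.
Orbital CFSE = -1.6Δₒ = -1.6 × 380 = -608 kJ/mol.
Excess pairs vs high-spin: 1 − 0 = 1; pairing cost = +276 kJ/mol.
Net CFSE = -608 + 276 = -332 kJ/mol.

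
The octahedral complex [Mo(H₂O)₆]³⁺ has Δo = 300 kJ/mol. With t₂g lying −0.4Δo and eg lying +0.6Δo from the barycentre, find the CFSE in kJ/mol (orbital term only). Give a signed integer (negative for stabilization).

H₂O is neutral, so the +3 overall charge sits on Mo: oxidation state +3.
Mo is in group 6, so Mo³⁺ is d³ (6 − 3 = 3).
Configuration: t₂g³ eg⁰.
The orbital stabilization is -1.2Δo = -1.2 × 300 = -360 kJ/mol.

-360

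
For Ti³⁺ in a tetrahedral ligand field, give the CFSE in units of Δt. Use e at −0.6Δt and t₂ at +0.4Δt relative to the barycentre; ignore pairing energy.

Ti sits in group 4; removing 3 electrons leaves Ti³⁺ with 4 − 3 = 1 d electrons.
Tetrahedral splitting is small, so the complex is high-spin.
Configuration: e¹ t₂⁰.
CFSE = 1(-0.6Δt) + 0(0.4Δt) = -0.6Δt + 0.0Δt = -0.6Δt.

-0.6 Δt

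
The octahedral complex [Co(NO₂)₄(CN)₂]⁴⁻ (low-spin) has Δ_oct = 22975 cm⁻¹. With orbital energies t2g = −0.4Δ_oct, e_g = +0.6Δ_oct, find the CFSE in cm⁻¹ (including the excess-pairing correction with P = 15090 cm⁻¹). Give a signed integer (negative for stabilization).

-26265

Ligand charges: 4×(-1) from NO₂⁻ and 2×(-1) from CN⁻ sum to -6; with overall charge -4, Co is +2.
Co sits in group 9; removing 2 electrons leaves Co²⁺ with 9 − 2 = 7 d electrons.
Electron filling gives t2g^6 e_g^1.
CFSE(orbital) = 6×(-0.4Δ_oct) + 1×(0.6Δ_oct) = -1.8Δ_oct; with Δ_oct = 22975 cm⁻¹ that is -41355 cm⁻¹.
Relative to high-spin t2g^5 e_g^2 (2 paired), the low-spin configuration has 1 additional pair, contributing +1 × 15090 = +15090 cm⁻¹.
Net CFSE = -41355 + 15090 = -26265 cm⁻¹.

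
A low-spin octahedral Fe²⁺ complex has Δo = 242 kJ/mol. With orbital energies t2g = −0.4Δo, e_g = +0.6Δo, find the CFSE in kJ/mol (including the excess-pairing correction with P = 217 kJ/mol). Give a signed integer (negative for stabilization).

-147

Fe sits in group 8; removing 2 electrons leaves Fe²⁺ with 8 − 2 = 6 d electrons.
Configuration: t2g^6 e_g^0.
CFSE(orbital) = 6×(-0.4Δo) + 0×(0.6Δo) = -2.4Δo; with Δo = 242 kJ/mol that is -581 kJ/mol.
Pairing penalty: 3 pairs vs 1 in the high-spin reference → 2 extra × P = 434 kJ/mol.
Net CFSE = -581 + 434 = -147 kJ/mol.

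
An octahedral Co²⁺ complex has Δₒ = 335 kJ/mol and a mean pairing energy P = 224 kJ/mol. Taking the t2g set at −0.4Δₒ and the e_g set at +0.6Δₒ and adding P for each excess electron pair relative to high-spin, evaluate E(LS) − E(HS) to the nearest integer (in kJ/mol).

Co is in group 9, so Co²⁺ is d⁷ (9 − 2 = 7).
In the high-spin limit (t2g^5 e_g^2) the orbital term is -0.8Δₒ = -268 kJ/mol, with no excess pairing.
Low-spin t2g^6 e_g^1 gives -1.8Δₒ = -603 kJ/mol, but forming 1 extra pair costs 1P = 224 kJ/mol, so E(LS) = -603 + 224 = -379 kJ/mol.
E(LS) − E(HS) = -379 − (-268) = -111 kJ/mol.

-111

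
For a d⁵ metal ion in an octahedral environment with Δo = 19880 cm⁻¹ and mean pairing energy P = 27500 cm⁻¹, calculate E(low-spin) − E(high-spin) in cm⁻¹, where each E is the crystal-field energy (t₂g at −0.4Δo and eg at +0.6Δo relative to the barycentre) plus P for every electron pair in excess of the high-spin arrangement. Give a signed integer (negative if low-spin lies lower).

High-spin d⁵ fills as t₂g³ eg² with CFSE 3(−0.4) + 2(+0.6) = 0.0Δo = 0 cm⁻¹.
For low-spin the configuration is t₂g⁵ eg⁰: orbital energy -2.0 × 19880 = -39760 cm⁻¹, and 2 additional pairs relative to high-spin add 55000 cm⁻¹, giving 15240 cm⁻¹.
E(LS) − E(HS) = 15240 − (0) = 15240 cm⁻¹.

15240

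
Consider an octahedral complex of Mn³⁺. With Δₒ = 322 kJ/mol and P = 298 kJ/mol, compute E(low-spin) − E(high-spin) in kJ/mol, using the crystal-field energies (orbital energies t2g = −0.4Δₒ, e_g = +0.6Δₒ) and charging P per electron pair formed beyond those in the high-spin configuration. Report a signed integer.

-24

Group 7 minus oxidation state +3 gives a d⁴ configuration for Mn³⁺.
In the high-spin limit (t2g^3 e_g^1) the orbital term is -0.6Δₒ = -193 kJ/mol, with no excess pairing.
Low-spin t2g^4 e_g^0 gives -1.6Δₒ = -515 kJ/mol, but forming 1 extra pair costs 1P = 298 kJ/mol, so E(LS) = -515 + 298 = -217 kJ/mol.
E(LS) − E(HS) = -217 − (-193) = -24 kJ/mol.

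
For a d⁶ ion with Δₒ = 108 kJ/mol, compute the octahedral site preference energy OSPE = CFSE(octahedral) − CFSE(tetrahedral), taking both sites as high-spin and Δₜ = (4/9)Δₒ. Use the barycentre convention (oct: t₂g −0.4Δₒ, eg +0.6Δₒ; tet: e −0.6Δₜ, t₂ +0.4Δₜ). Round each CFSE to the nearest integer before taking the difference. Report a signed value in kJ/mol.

Octahedral high-spin t2g^4 e_g^2: CFSE = -0.4 × 108 = -43 kJ/mol.
In a tetrahedral site the filling is e^3 t2^3: CFSE(tet) = -0.6Δₜ = -0.6 × (4/9)(108) = -29 kJ/mol.
OSPE = CFSE(oct) − CFSE(tet) = -43 − (-29) = -14 kJ/mol.

-14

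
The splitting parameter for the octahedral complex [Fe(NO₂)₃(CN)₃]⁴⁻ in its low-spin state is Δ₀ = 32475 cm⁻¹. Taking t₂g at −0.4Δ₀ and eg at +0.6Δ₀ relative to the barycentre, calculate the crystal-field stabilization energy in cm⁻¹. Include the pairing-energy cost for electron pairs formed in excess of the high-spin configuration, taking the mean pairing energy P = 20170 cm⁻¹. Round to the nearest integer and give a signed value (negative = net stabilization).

-37600

Ligand charges: 3×(-1) from NO₂⁻ and 3×(-1) from CN⁻ sum to -6; with overall charge -4, Fe is +2.
Fe is in group 8, so Fe²⁺ is d⁶ (8 − 2 = 6).
Electron filling gives t₂g⁶ eg⁰.
Orbital CFSE = 6(-0.4) + 0(0.6) = -2.4Δ₀ = -2.4 × 32475 = -77940 cm⁻¹.
Relative to high-spin t₂g⁴ eg² (1 paired), the low-spin configuration has 2 additional pairs, contributing +2 × 20170 = +40340 cm⁻¹.
Overall CFSE = -77940 + 40340 = -37600 cm⁻¹.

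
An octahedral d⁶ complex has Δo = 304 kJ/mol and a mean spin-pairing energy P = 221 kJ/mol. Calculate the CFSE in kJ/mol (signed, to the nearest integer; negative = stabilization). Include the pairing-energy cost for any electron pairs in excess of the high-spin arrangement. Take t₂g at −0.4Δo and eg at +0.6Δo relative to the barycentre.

-288

Δo > P, so pairing is preferred: the ground state is low-spin.
Filling d⁶ accordingly: t₂g⁶ eg⁰.
Orbital CFSE = -2.4Δo = -2.4 × 304 = -730 kJ/mol.
Excess pairs vs high-spin: 3 − 1 = 2; pairing cost = +442 kJ/mol.
Net CFSE = -730 + 442 = -288 kJ/mol.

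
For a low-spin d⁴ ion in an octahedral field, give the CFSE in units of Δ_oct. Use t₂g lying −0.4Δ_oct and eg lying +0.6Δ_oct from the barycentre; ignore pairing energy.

-1.6 Δ_oct

Configuration: t₂g⁴ eg⁰.
CFSE = 4(-0.4Δ_oct) + 0(0.6Δ_oct) = -1.6Δ_oct + 0.0Δ_oct = -1.6Δ_oct.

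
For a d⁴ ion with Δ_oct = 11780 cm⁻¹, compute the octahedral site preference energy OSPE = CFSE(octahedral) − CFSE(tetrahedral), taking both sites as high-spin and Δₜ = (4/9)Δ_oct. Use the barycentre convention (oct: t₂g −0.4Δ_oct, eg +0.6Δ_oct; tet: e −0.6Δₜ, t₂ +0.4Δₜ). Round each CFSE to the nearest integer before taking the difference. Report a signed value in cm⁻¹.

In an octahedral site d⁴ (HS) is t₂g³ eg¹, giving CFSE(oct) = -0.6Δ_oct = -7068 cm⁻¹.
In a tetrahedral site the filling is e² t₂²: CFSE(tet) = -0.4Δₜ = -0.4 × (4/9)(11780) = -2094 cm⁻¹.
OSPE = CFSE(oct) − CFSE(tet) = -7068 − (-2094) = -4974 cm⁻¹.

-4974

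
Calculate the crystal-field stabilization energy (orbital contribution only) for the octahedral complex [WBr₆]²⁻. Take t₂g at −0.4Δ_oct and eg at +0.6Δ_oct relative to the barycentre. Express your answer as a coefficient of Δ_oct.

Each Br⁻ contributes -1; 6 × (-1) = -6. With overall charge -2, W is in the +4 oxidation state.
Group 6 minus oxidation state +4 gives a d² configuration for W⁴⁺.
For octahedral d² the high- and low-spin configurations coincide.
Configuration: t₂g² eg⁰.
CFSE = 2(-0.4Δ_oct) + 0(0.6Δ_oct) = -0.8Δ_oct + 0.0Δ_oct = -0.8Δ_oct.

-0.8 Δ_oct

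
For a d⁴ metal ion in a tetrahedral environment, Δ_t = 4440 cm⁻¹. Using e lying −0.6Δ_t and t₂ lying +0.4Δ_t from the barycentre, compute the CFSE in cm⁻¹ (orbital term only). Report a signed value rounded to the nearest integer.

Tetrahedral fields are weak (Δₜ ≈ 4/9 Δₒ), so electrons fill high-spin.
The d⁴ electrons fill as e² t₂².
Orbital CFSE = 2(-0.6) + 2(0.4) = -0.4Δ_t = -0.4 × 4440 = -1776 cm⁻¹.

-1776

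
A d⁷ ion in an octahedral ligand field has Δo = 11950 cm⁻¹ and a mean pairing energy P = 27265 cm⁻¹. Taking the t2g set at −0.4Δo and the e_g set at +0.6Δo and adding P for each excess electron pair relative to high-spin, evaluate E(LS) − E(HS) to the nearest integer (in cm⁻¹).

High-spin d⁷ fills as t2g^5 e_g^2 with CFSE 5(−0.4) + 2(+0.6) = -0.8Δo = -9560 cm⁻¹.
Low-spin t2g^6 e_g^1 gives -1.8Δo = -21510 cm⁻¹, but forming 1 extra pair costs 1P = 27265 cm⁻¹, so E(LS) = -21510 + 27265 = 5755 cm⁻¹.
E(LS) − E(HS) = 5755 − (-9560) = 15315 cm⁻¹.

15315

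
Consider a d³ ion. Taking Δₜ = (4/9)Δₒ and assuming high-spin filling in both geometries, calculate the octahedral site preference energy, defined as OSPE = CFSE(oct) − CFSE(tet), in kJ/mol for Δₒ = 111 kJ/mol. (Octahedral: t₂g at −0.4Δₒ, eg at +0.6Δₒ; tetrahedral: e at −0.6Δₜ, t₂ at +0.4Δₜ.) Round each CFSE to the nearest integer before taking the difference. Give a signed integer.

-94

In an octahedral site d³ (HS) is t2g^3 e_g^0, giving CFSE(oct) = -1.2Δₒ = -133 kJ/mol.
Tetrahedral e^2 t2^1 gives -0.8Δₜ = -0.8 × (4/9) × 111 = -39 kJ/mol.
OSPE = -133 − (-39) = -94 kJ/mol.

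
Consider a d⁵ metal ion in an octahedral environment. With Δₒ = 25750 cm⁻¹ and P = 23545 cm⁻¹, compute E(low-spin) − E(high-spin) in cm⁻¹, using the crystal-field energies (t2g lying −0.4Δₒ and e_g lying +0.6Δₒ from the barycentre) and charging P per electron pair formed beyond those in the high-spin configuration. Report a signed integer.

High-spin d⁵ fills as t2g^3 e_g^2 with CFSE 3(−0.4) + 2(+0.6) = 0.0Δₒ = 0 cm⁻¹.
For low-spin the configuration is t2g^5 e_g^0: orbital energy -2.0 × 25750 = -51500 cm⁻¹, and 2 additional pairs relative to high-spin add 47090 cm⁻¹, giving -4410 cm⁻¹.
The difference is -4410 − (0) = -4410 cm⁻¹, so low-spin lies lower.

-4410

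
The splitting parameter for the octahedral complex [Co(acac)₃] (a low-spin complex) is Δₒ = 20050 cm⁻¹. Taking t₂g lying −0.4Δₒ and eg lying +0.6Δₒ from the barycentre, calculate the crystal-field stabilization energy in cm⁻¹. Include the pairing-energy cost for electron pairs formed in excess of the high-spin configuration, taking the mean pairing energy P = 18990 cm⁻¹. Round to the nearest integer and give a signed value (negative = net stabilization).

Each acac⁻ contributes -1; 3 × (-1) = -3. With overall charge +0, Co is in the +3 oxidation state.
Co³⁺: group 9, so d-count = 9 − 3 = 6.
Configuration: t₂g⁶ eg⁰.
The orbital stabilization is -2.4Δₒ = -2.4 × 20050 = -48120 cm⁻¹.
High-spin d⁶ would be t₂g⁴ eg² with 1 pair; low-spin has 3, so 2 excess pairs cost +2P = +37980 cm⁻¹.
Overall CFSE = -48120 + 37980 = -10140 cm⁻¹.

-10140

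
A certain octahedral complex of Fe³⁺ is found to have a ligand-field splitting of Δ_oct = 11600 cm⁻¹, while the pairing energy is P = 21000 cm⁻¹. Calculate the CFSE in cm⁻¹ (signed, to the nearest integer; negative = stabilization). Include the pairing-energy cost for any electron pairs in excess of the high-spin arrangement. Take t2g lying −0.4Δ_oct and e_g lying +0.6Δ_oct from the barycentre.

Fe is in group 8, so Fe³⁺ is d⁵ (8 − 3 = 5).
Here Δ_oct < P (11600 < 21000), so the high-spin state is favoured.
Filling d⁵ accordingly: t2g^3 e_g^2.
Orbital CFSE = 0.0Δ_oct = 0.0 × 11600 = 0 cm⁻¹.
High-spin has no excess pairs, so no pairing correction applies.

0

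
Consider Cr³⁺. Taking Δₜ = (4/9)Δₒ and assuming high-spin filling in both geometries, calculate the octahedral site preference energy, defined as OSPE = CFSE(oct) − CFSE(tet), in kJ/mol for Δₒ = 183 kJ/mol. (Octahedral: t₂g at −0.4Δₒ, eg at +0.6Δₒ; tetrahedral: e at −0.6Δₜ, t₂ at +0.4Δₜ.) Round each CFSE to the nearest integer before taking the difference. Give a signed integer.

-155

Group 6 minus oxidation state +3 gives a d³ configuration for Cr³⁺.
In an octahedral site d³ (HS) is t2g^3 e_g^0, giving CFSE(oct) = -1.2Δₒ = -220 kJ/mol.
Tetrahedral e^2 t2^1 gives -0.8Δₜ = -0.8 × (4/9) × 183 = -65 kJ/mol.
OSPE = -220 − (-65) = -155 kJ/mol.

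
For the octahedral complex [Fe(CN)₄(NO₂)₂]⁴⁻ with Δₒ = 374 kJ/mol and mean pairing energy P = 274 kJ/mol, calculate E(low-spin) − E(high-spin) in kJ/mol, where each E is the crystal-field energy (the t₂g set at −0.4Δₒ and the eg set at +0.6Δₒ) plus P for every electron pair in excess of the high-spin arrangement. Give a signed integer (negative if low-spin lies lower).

-200

Ligand charges: 4×(-1) from CN⁻ and 2×(-1) from NO₂⁻ sum to -6; with overall charge -4, Fe is +2.
Fe is in group 8, so Fe²⁺ is d⁶ (8 − 2 = 6).
High-spin d⁶ fills as t₂g⁴ eg² with CFSE 4(−0.4) + 2(+0.6) = -0.4Δₒ = -150 kJ/mol.
For low-spin the configuration is t₂g⁶ eg⁰: orbital energy -2.4 × 374 = -898 kJ/mol, and 2 additional pairs relative to high-spin add 548 kJ/mol, giving -350 kJ/mol.
E(LS) − E(HS) = -350 − (-150) = -200 kJ/mol.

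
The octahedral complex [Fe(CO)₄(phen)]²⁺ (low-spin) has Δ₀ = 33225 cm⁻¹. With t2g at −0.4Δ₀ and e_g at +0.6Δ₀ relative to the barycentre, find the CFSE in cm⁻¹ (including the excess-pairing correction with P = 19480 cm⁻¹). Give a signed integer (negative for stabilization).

-40780

Ligand charges: 4×(+0) from CO and 1×(+0) from phen sum to +0; with overall charge +2, Fe is +2.
Fe sits in group 8; removing 2 electrons leaves Fe²⁺ with 8 − 2 = 6 d electrons.
The d⁶ electrons fill as t2g^6 e_g^0.
Orbital CFSE = 6(-0.4) + 0(0.6) = -2.4Δ₀ = -2.4 × 33225 = -79740 cm⁻¹.
Pairing penalty: 3 pairs vs 1 in the high-spin reference → 2 extra × P = 38960 cm⁻¹.
Net CFSE = -79740 + 38960 = -40780 cm⁻¹.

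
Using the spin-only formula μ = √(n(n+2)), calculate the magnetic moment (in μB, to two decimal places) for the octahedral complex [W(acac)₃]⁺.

2.83 μB

Each acac⁻ contributes -1; 3 × (-1) = -3. With overall charge +1, W is in the +4 oxidation state.
W sits in group 6; removing 4 electrons leaves W⁴⁺ with 6 − 4 = 2 d electrons.
Configuration: t2g^2 e_g^0 → 2 unpaired electrons.
μ(spin-only) = √[2(2+2)] = √8 ≈ 2.83 μB.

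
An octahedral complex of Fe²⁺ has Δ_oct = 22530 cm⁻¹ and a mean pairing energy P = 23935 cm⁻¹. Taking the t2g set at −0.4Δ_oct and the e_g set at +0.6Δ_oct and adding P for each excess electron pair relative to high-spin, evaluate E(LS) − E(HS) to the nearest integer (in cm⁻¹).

Fe is in group 8, so Fe²⁺ is d⁶ (8 − 2 = 6).
High-spin d⁶ fills as t2g^4 e_g^2 with CFSE 4(−0.4) + 2(+0.6) = -0.4Δ_oct = -9012 cm⁻¹.
Low-spin t2g^6 e_g^0 gives -2.4Δ_oct = -54072 cm⁻¹, but forming 2 extra pairs costs 2P = 47870 cm⁻¹, so E(LS) = -54072 + 47870 = -6202 cm⁻¹.
Thus E(LS) − E(HS) = 2810 cm⁻¹.

2810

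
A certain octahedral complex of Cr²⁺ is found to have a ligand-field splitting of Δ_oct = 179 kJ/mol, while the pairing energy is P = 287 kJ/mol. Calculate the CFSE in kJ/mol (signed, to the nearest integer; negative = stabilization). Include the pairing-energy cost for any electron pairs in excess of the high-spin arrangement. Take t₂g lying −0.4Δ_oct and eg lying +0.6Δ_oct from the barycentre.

-107

Group 6 minus oxidation state +2 gives a d⁴ configuration for Cr²⁺.
Since Δ_oct = 179 kJ/mol < P = 287 kJ/mol, the complex adopts the high-spin configuration.
Filling d⁴ accordingly: t₂g³ eg¹.
Orbital CFSE = -0.6Δ_oct = -0.6 × 179 = -107 kJ/mol.
High-spin has no excess pairs, so no pairing correction applies.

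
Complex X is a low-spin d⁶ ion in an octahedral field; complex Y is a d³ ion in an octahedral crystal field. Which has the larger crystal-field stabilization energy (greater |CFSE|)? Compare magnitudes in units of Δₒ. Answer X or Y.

X: t₂g⁶ eg⁰, CFSE = -2.4Δₒ.
Y: t₂g³ eg⁰, CFSE = -1.2Δₒ.
So X has the larger |CFSE|.

X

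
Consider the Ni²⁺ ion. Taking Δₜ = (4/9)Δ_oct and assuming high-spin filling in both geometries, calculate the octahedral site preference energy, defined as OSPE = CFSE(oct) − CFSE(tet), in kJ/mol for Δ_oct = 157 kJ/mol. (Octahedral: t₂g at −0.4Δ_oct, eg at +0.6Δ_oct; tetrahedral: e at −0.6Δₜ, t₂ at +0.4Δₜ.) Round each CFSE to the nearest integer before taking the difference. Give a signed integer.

-132

Group 10 minus oxidation state +2 gives a d⁸ configuration for Ni²⁺.
In an octahedral site d⁸ (HS) is t₂g⁶ eg², giving CFSE(oct) = -1.2Δ_oct = -188 kJ/mol.
Tetrahedral: e⁴ t₂⁴, CFSE = 4(−0.6) + 4(+0.4) = -0.8Δₜ = -0.8 × (4/9) × 157 = -56 kJ/mol.
OSPE = CFSE(oct) − CFSE(tet) = -188 − (-56) = -132 kJ/mol.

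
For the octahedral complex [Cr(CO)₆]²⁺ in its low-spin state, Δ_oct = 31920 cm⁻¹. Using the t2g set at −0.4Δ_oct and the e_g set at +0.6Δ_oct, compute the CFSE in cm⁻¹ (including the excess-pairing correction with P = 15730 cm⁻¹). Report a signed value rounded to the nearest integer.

CO is neutral, so the +2 overall charge sits on Cr: oxidation state +2.
Cr²⁺: group 6, so d-count = 6 − 2 = 4.
Electron filling gives t2g^4 e_g^0.
CFSE(orbital) = 4×(-0.4Δ_oct) + 0×(0.6Δ_oct) = -1.6Δ_oct; with Δ_oct = 31920 cm⁻¹ that is -51072 cm⁻¹.
Relative to high-spin t2g^3 e_g^1 (0 paired), the low-spin configuration has 1 additional pair, contributing +1 × 15730 = +15730 cm⁻¹.
Combining: -51072 + 15730 = -35342 cm⁻¹.

-35342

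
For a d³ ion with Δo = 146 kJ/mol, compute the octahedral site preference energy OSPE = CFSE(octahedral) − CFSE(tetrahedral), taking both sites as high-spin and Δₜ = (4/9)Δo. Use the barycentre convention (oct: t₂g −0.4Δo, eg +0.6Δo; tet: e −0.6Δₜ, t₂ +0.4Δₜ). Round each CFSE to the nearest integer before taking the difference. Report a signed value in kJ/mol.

Octahedral (high-spin): t₂g³ eg⁰, CFSE = 3(−0.4) + 0(+0.6) = -1.2Δo = -1.2 × 146 = -175 kJ/mol.
Tetrahedral e² t₂¹ gives -0.8Δₜ = -0.8 × (4/9) × 146 = -52 kJ/mol.
OSPE = -175 − (-52) = -123 kJ/mol.

-123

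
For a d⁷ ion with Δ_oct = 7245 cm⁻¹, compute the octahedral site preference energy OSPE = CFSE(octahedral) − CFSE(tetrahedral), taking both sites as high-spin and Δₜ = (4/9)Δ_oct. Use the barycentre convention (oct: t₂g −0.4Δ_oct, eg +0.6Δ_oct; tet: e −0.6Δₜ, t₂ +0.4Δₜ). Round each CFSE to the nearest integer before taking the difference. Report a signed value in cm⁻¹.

-1932

Octahedral (high-spin): t₂g⁵ eg², CFSE = 5(−0.4) + 2(+0.6) = -0.8Δ_oct = -0.8 × 7245 = -5796 cm⁻¹.
Tetrahedral e⁴ t₂³ gives -1.2Δₜ = -1.2 × (4/9) × 7245 = -3864 cm⁻¹.
OSPE = -5796 − (-3864) = -1932 cm⁻¹.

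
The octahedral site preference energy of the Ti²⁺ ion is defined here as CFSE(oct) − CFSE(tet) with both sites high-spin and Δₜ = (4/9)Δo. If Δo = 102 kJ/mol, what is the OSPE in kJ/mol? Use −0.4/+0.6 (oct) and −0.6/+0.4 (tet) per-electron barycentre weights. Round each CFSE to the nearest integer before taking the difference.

Ti is in group 4, so Ti²⁺ is d² (4 − 2 = 2).
Octahedral high-spin t2g^2 e_g^0: CFSE = -0.8 × 102 = -82 kJ/mol.
Tetrahedral e^2 t2^0 gives -1.2Δₜ = -1.2 × (4/9) × 102 = -54 kJ/mol.
Subtracting, OSPE = -82 − (-54) = -28 kJ/mol.

-28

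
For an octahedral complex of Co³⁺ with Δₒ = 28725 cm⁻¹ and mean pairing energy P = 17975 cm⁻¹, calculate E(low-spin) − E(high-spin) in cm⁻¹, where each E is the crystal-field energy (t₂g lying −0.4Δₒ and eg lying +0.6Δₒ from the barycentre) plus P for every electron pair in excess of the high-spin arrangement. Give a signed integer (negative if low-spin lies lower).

Co sits in group 9; removing 3 electrons leaves Co³⁺ with 9 − 3 = 6 d electrons.
High-spin d⁶ fills as t₂g⁴ eg² with CFSE 4(−0.4) + 2(+0.6) = -0.4Δₒ = -11490 cm⁻¹.
Low-spin t₂g⁶ eg⁰ gives -2.4Δₒ = -68940 cm⁻¹, but forming 2 extra pairs costs 2P = 35950 cm⁻¹, so E(LS) = -68940 + 35950 = -32990 cm⁻¹.
E(LS) − E(HS) = -32990 − (-11490) = -21500 cm⁻¹.

-21500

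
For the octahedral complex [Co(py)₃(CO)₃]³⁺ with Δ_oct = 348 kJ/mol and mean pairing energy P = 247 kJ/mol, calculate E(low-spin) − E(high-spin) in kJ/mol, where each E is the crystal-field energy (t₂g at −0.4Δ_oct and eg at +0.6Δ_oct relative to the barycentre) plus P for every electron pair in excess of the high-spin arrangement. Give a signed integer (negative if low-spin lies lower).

Ligand charges: 3×(+0) from py and 3×(+0) from CO sum to +0; with overall charge +3, Co is +3.
Co sits in group 9; removing 3 electrons leaves Co³⁺ with 9 − 3 = 6 d electrons.
High-spin: t₂g⁴ eg², CFSE = -0.4Δ_oct = -139 kJ/mol.
For low-spin the configuration is t₂g⁶ eg⁰: orbital energy -2.4 × 348 = -835 kJ/mol, and 2 additional pairs relative to high-spin add 494 kJ/mol, giving -341 kJ/mol.
The difference is -341 − (-139) = -202 kJ/mol, so low-spin lies lower.

-202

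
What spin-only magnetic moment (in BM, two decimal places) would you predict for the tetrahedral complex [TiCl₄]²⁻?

2.83 BM

Each Cl⁻ contributes -1; 4 × (-1) = -4. With overall charge -2, Ti is in the +2 oxidation state.
Ti is in group 4, so Ti²⁺ is d² (4 − 2 = 2).
With tetrahedral geometry the complex is necessarily high-spin.
Configuration: e² t₂⁰ → 2 unpaired electrons.
μ(spin-only) = √[2(2+2)] = √8 ≈ 2.83 BM.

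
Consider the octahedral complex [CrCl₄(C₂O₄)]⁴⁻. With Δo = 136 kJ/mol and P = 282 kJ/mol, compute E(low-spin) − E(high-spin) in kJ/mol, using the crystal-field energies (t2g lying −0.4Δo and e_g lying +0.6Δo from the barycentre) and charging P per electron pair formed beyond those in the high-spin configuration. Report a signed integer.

Ligand charges: 4×(-1) from Cl⁻ and 1×(-2) from C₂O₄²⁻ sum to -6; with overall charge -4, Cr is +2.
Cr is in group 6, so Cr²⁺ is d⁴ (6 − 2 = 4).
High-spin d⁴ fills as t2g^3 e_g^1 with CFSE 3(−0.4) + 1(+0.6) = -0.6Δo = -82 kJ/mol.
For low-spin the configuration is t2g^4 e_g^0: orbital energy -1.6 × 136 = -218 kJ/mol, and 1 additional pair relative to high-spin adds 282 kJ/mol, giving 64 kJ/mol.
Thus E(LS) − E(HS) = 146 kJ/mol.

146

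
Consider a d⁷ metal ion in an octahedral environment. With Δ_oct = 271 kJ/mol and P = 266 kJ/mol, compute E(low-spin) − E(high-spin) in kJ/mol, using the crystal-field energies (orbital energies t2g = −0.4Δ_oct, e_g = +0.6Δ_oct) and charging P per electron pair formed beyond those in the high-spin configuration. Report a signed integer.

In the high-spin limit (t2g^5 e_g^2) the orbital term is -0.8Δ_oct = -217 kJ/mol, with no excess pairing.
Low-spin t2g^6 e_g^1 gives -1.8Δ_oct = -488 kJ/mol, but forming 1 extra pair costs 1P = 266 kJ/mol, so E(LS) = -488 + 266 = -222 kJ/mol.
The difference is -222 − (-217) = -5 kJ/mol, so low-spin lies lower.

-5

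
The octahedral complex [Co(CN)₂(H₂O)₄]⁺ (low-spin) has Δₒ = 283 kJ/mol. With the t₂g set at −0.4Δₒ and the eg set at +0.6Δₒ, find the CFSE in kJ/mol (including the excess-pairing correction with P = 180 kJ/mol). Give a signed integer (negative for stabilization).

-319

Ligand charges: 2×(-1) from CN⁻ and 4×(+0) from H₂O sum to -2; with overall charge +1, Co is +3.
Co sits in group 9; removing 3 electrons leaves Co³⁺ with 9 − 3 = 6 d electrons.
The d⁶ electrons fill as t₂g⁶ eg⁰.
The orbital stabilization is -2.4Δₒ = -2.4 × 283 = -679 kJ/mol.
High-spin d⁶ would be t₂g⁴ eg² with 1 pair; low-spin has 3, so 2 excess pairs cost +2P = +360 kJ/mol.
Net CFSE = -679 + 360 = -319 kJ/mol.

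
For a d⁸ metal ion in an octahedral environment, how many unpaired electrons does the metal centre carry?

Configuration: t₂g⁶ eg², giving 2 unpaired electrons.

2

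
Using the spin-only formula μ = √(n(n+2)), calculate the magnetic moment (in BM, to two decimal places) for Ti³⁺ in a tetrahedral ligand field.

1.73 BM

Group 4 minus oxidation state +3 gives a d¹ configuration for Ti³⁺.
Tetrahedral splitting is small, so the complex is high-spin.
Configuration: e^1 t2^0 → 1 unpaired electron.
μ(spin-only) = √[1(1+2)] = √3 ≈ 1.73 BM.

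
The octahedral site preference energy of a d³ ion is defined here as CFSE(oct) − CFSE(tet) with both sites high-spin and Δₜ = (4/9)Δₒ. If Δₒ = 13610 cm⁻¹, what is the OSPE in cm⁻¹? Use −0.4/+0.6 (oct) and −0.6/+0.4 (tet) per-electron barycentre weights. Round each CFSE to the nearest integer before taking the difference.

-11493

Octahedral (high-spin): t₂g³ eg⁰, CFSE = 3(−0.4) + 0(+0.6) = -1.2Δₒ = -1.2 × 13610 = -16332 cm⁻¹.
Tetrahedral e² t₂¹ gives -0.8Δₜ = -0.8 × (4/9) × 13610 = -4839 cm⁻¹.
OSPE = CFSE(oct) − CFSE(tet) = -16332 − (-4839) = -11493 cm⁻¹.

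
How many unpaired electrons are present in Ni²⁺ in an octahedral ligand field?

2

Ni is in group 10, so Ni²⁺ is d⁸ (10 − 2 = 8).
Configuration: t₂g⁶ eg², giving 2 unpaired electrons.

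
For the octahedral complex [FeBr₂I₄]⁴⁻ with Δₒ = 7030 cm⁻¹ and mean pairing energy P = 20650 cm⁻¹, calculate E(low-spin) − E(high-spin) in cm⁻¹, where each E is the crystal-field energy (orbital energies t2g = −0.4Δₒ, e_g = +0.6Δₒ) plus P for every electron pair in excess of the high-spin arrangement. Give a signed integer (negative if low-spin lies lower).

Ligand charges: 2×(-1) from Br⁻ and 4×(-1) from I⁻ sum to -6; with overall charge -4, Fe is +2.
Fe sits in group 8; removing 2 electrons leaves Fe²⁺ with 8 − 2 = 6 d electrons.
High-spin d⁶ fills as t2g^4 e_g^2 with CFSE 4(−0.4) + 2(+0.6) = -0.4Δₒ = -2812 cm⁻¹.
Low-spin: t2g^6 e_g^0, orbital CFSE = -2.4Δₒ = -16872 cm⁻¹; plus 2 excess pairs × P = +41300 cm⁻¹; total 24428 cm⁻¹.
E(LS) − E(HS) = 24428 − (-2812) = 27240 cm⁻¹.

27240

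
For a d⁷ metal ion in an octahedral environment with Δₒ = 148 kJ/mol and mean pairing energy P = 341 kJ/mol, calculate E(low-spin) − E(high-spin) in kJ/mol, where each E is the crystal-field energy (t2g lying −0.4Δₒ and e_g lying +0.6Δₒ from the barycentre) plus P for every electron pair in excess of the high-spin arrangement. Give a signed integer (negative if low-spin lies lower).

High-spin: t2g^5 e_g^2, CFSE = -0.8Δₒ = -118 kJ/mol.
For low-spin the configuration is t2g^6 e_g^1: orbital energy -1.8 × 148 = -266 kJ/mol, and 1 additional pair relative to high-spin adds 341 kJ/mol, giving 75 kJ/mol.
Thus E(LS) − E(HS) = 193 kJ/mol.

193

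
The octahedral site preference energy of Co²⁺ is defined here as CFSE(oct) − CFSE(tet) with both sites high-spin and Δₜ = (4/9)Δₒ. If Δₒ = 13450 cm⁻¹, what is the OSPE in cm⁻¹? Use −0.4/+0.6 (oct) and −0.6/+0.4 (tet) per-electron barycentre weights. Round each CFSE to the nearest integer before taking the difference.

-3587

Co²⁺: group 9, so d-count = 9 − 2 = 7.
Octahedral high-spin t₂g⁵ eg²: CFSE = -0.8 × 13450 = -10760 cm⁻¹.
Tetrahedral e⁴ t₂³ gives -1.2Δₜ = -1.2 × (4/9) × 13450 = -7173 cm⁻¹.
OSPE = CFSE(oct) − CFSE(tet) = -10760 − (-7173) = -3587 cm⁻¹.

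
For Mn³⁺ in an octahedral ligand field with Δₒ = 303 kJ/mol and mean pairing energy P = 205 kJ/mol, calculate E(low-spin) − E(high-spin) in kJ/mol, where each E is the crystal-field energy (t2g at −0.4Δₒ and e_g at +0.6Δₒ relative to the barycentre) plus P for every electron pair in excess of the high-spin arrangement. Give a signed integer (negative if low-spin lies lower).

Mn³⁺: group 7, so d-count = 7 − 3 = 4.
In the high-spin limit (t2g^3 e_g^1) the orbital term is -0.6Δₒ = -182 kJ/mol, with no excess pairing.
Low-spin t2g^4 e_g^0 gives -1.6Δₒ = -485 kJ/mol, but forming 1 extra pair costs 1P = 205 kJ/mol, so E(LS) = -485 + 205 = -280 kJ/mol.
Thus E(LS) − E(HS) = -98 kJ/mol.

-98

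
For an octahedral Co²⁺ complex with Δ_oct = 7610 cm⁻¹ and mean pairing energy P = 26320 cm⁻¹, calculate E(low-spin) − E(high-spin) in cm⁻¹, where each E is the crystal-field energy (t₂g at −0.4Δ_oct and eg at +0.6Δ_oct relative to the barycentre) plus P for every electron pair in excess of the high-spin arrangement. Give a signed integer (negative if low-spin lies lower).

Co sits in group 9; removing 2 electrons leaves Co²⁺ with 9 − 2 = 7 d electrons.
High-spin d⁷ fills as t₂g⁵ eg² with CFSE 5(−0.4) + 2(+0.6) = -0.8Δ_oct = -6088 cm⁻¹.
For low-spin the configuration is t₂g⁶ eg¹: orbital energy -1.8 × 7610 = -13698 cm⁻¹, and 1 additional pair relative to high-spin adds 26320 cm⁻¹, giving 12622 cm⁻¹.
The difference is 12622 − (-6088) = 18710 cm⁻¹, so high-spin lies lower.

18710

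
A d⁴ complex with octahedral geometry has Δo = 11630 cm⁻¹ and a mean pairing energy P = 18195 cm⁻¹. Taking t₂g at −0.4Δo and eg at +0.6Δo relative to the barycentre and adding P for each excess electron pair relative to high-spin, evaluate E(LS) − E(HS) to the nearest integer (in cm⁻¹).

High-spin: t₂g³ eg¹, CFSE = -0.6Δo = -6978 cm⁻¹.
Low-spin: t₂g⁴ eg⁰, orbital CFSE = -1.6Δo = -18608 cm⁻¹; plus 1 excess pair × P = +18195 cm⁻¹; total -413 cm⁻¹.
Thus E(LS) − E(HS) = 6565 cm⁻¹.

6565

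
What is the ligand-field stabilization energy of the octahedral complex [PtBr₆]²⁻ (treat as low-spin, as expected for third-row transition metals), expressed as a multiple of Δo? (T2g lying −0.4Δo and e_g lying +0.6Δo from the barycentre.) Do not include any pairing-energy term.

Each Br⁻ contributes -1; 6 × (-1) = -6. With overall charge -2, Pt is in the +4 oxidation state.
Pt sits in group 10; removing 4 electrons leaves Pt⁴⁺ with 10 − 4 = 6 d electrons.
Configuration: t2g^6 e_g^0.
CFSE = 6(-0.4Δo) + 0(0.6Δo) = -2.4Δo + 0.0Δo = -2.4Δo.

-2.4 Δo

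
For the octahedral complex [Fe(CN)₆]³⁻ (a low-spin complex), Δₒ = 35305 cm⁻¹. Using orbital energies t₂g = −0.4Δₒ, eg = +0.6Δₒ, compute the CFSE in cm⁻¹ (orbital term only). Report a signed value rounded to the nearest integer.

Each CN⁻ contributes -1; 6 × (-1) = -6. With overall charge -3, Fe is in the +3 oxidation state.
Fe³⁺: group 8, so d-count = 8 − 3 = 5.
The d⁵ electrons fill as t₂g⁵ eg⁰.
CFSE(orbital) = 5×(-0.4Δₒ) + 0×(0.6Δₒ) = -2.0Δₒ; with Δₒ = 35305 cm⁻¹ that is -70610 cm⁻¹.

-70610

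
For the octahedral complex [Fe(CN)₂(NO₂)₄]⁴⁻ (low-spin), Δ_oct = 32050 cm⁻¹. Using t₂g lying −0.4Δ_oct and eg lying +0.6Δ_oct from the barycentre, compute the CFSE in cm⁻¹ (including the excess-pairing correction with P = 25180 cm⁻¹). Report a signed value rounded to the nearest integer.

Ligand charges: 2×(-1) from CN⁻ and 4×(-1) from NO₂⁻ sum to -6; with overall charge -4, Fe is +2.
Fe is in group 8, so Fe²⁺ is d⁶ (8 − 2 = 6).
The d⁶ electrons fill as t₂g⁶ eg⁰.
Orbital CFSE = 6(-0.4) + 0(0.6) = -2.4Δ_oct = -2.4 × 32050 = -76920 cm⁻¹.
Relative to high-spin t₂g⁴ eg² (1 paired), the low-spin configuration has 2 additional pairs, contributing +2 × 25180 = +50360 cm⁻¹.
Overall CFSE = -76920 + 50360 = -26560 cm⁻¹.

-26560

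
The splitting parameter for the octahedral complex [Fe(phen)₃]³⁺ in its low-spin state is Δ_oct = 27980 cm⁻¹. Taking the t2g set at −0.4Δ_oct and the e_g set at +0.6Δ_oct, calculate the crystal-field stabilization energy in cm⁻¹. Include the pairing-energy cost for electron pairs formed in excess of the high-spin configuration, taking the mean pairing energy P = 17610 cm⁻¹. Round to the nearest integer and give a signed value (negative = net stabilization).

phen is neutral, so the +3 overall charge sits on Fe: oxidation state +3.
Fe³⁺: group 8, so d-count = 8 − 3 = 5.
Electron filling gives t2g^5 e_g^0.
The orbital stabilization is -2.0Δ_oct = -2.0 × 27980 = -55960 cm⁻¹.
Pairing penalty: 2 pairs vs 0 in the high-spin reference → 2 extra × P = 35220 cm⁻¹.
Overall CFSE = -55960 + 35220 = -20740 cm⁻¹.

-20740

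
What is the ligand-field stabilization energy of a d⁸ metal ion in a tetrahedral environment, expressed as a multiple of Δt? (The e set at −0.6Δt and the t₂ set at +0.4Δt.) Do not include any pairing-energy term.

-0.8 Δt

Tetrahedral splitting is small, so the complex is high-spin.
Configuration: e⁴ t₂⁴.
CFSE = 4(-0.6Δt) + 4(0.4Δt) = -2.4Δt + 1.6Δt = -0.8Δt.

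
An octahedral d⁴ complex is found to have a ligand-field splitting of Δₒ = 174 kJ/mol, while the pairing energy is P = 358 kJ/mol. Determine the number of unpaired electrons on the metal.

Δₒ < P, so pairing is avoided: the ground state is high-spin.
Filling d⁴ accordingly: t₂g³ eg¹.
Unpaired electrons: 4.

4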